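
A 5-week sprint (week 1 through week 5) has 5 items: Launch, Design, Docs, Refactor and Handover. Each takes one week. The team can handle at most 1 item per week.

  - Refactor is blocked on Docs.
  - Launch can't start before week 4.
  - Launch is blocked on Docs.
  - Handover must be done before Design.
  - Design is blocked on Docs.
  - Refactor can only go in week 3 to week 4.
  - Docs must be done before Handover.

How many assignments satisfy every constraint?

3

Enumerating: Design in week 5, Docs in week 1, Launch in week 4, Handover in week 2, Refactor in week 3 | Docs in week 1; Launch in week 5; Handover in week 2; Refactor in week 3; Design in week 4 | Refactor -> week 4; Docs -> week 1; Handover -> week 2; Launch -> week 5; Design -> week 3.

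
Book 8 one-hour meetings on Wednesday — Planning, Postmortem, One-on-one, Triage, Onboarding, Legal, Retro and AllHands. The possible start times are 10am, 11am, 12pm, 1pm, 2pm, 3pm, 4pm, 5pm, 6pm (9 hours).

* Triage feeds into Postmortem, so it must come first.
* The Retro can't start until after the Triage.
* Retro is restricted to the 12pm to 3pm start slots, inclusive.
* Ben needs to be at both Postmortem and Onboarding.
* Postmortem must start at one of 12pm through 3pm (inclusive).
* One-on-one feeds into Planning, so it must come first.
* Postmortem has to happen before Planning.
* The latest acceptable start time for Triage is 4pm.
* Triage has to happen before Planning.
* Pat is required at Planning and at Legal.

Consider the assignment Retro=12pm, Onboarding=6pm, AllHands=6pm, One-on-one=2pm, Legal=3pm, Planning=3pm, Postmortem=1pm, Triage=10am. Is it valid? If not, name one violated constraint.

Invalid. Pat is required at Planning and at Legal.

Ben needs to be at both Postmortem and Onboarding — holds.
Triage feeds into Postmortem, so it must come first — holds.
The latest acceptable start time for Triage is 4pm — holds.
One-on-one feeds into Planning, so it must come first — holds.
Postmortem must start at one of 12pm through 3pm (inclusive) — holds.
The Retro can't start until after the Triage — holds.
Pat is required at Planning and at Legal — violated.
Postmortem has to happen before Planning — holds.
Triage has to happen before Planning — holds.
Retro is restricted to the 12pm to 3pm start slots, inclusive — holds.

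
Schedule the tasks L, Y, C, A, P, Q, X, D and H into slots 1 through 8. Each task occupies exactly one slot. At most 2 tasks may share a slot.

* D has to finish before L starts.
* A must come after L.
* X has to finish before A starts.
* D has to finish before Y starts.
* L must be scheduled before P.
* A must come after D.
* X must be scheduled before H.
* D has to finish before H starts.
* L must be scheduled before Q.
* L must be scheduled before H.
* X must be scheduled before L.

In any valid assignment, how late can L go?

6

Precedence pushes L to at least 2; downstream work caps L at 7.
L at 6 is achievable: P -> 8; D -> 1; Q -> 8; L -> 6; A -> 7; H -> 7; X -> 1; Y -> 2; C -> 2.
Nothing later works — the capacity limit rule out every slot after 6.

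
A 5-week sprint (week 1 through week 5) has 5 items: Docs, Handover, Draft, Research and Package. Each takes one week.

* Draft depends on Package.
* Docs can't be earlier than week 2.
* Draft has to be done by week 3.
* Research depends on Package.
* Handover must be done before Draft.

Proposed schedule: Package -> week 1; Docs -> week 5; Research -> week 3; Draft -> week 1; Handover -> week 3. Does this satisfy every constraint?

Draft has to be done by week 3 — holds.
Handover must be done before Draft — violated.
Draft depends on Package — violated.
Research depends on Package — holds.
Docs can't be earlier than week 2 — holds.

No. Handover must be done before Draft is not satisfied.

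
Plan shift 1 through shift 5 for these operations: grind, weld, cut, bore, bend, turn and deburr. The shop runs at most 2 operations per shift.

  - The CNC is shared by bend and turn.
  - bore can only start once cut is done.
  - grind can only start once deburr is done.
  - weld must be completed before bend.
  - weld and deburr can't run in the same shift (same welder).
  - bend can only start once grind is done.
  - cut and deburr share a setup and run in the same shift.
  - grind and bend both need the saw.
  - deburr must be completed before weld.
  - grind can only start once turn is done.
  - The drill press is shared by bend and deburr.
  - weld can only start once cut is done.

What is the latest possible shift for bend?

shift 5

Precedence pushes bend to at least shift 3.
bend at shift 5 is achievable: weld in shift 2, bend in shift 5, turn in shift 2, grind in shift 3, cut in shift 1, bore in shift 3, deburr in shift 1.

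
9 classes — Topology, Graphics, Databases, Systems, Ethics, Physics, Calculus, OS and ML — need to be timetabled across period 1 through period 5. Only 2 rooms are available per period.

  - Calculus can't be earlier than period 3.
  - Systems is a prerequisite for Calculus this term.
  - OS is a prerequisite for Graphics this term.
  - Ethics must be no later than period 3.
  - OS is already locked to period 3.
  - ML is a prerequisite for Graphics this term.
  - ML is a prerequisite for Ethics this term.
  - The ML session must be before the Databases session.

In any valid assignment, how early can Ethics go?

period 2

Precedence pushes Ethics to at least period 2; Ethics's own window allows nothing later than period 3.
Ethics at period 2 is achievable: Topology -> period 4, Calculus -> period 3, ML -> period 1, Physics -> period 5, Ethics -> period 2, Databases -> period 2, Graphics -> period 4, OS -> period 3, Systems -> period 1.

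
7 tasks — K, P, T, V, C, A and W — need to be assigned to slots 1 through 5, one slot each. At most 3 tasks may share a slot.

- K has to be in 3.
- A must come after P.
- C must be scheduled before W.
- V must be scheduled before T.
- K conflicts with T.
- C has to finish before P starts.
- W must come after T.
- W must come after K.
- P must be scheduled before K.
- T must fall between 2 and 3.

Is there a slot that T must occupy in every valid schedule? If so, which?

T's window is 2–3.
K is fixed at 3, and T can't share a slot with K.
So T must be 2.

2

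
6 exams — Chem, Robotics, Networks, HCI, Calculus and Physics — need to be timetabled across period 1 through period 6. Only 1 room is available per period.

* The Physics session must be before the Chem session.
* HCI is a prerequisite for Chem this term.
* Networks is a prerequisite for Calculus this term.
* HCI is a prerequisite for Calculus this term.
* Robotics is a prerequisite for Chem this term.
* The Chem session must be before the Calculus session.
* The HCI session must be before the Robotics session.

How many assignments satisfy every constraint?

Splitting on Chem: it can be period 4 (3), period 5 (12). Listing each branch's schedules as (Robotics, Networks, HCI, Calculus, Physics) by period number:
Chem=period 4: (2,5,1,6,3) (3,5,1,6,2) (3,5,2,6,1) — 3.
Chem=period 5: (2,3,1,6,4) (2,4,1,6,3) (3,1,2,6,4) (3,2,1,6,4) (3,4,1,6,2) (3,4,2,6,1) (4,1,2,6,3) (4,1,3,6,2) (4,2,1,6,3) (4,2,3,6,1) (4,3,1,6,2) (4,3,2,6,1) — 12.
Summing: 3 + 12 = 15.

15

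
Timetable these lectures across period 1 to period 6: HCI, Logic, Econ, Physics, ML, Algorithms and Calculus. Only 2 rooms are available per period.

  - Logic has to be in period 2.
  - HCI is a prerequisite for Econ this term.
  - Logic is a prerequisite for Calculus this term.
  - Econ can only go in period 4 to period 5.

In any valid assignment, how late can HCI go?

Downstream work caps HCI at period 4.
HCI at period 4 is achievable: Econ in period 5, ML in period 1, Physics in period 1, Algorithms in period 2, Calculus in period 3, HCI in period 4, Logic in period 2.

period 4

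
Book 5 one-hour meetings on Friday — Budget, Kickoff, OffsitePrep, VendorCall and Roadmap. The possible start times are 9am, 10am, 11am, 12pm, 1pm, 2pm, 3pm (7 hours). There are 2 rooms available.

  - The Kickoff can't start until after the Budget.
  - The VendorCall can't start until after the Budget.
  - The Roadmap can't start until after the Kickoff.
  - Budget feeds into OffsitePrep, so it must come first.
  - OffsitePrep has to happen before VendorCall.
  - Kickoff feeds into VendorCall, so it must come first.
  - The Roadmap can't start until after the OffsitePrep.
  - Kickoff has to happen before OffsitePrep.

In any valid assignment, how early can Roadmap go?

12pm

Precedence pushes Roadmap to at least 12pm.
Roadmap at 12pm is achievable: Budget -> 9am; OffsitePrep -> 11am; Kickoff -> 10am; Roadmap -> 12pm; VendorCall -> 12pm.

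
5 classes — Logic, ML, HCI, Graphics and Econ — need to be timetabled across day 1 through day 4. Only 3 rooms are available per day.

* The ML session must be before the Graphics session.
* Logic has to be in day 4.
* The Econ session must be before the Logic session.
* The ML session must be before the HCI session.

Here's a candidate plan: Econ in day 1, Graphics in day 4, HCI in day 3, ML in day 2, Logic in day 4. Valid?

The ML session must be before the Graphics session — holds.
The Econ session must be before the Logic session — holds.
Only 3 rooms are available per day — holds.
Logic has to be in day 4 — holds.
The ML session must be before the HCI session — holds.

Yes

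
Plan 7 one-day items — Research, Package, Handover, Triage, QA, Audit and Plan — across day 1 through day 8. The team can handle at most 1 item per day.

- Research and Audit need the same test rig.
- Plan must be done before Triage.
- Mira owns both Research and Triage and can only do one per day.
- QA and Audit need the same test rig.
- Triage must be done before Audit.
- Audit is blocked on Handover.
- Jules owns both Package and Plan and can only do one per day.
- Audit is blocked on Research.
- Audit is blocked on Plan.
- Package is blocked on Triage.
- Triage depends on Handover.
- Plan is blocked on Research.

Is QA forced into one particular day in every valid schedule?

QA can be day 1 (e.g. Handover -> day 4; Audit -> day 6; Triage -> day 5; Research -> day 2; Plan -> day 3; Package -> day 7; QA -> day 1) or day 2 (e.g. Audit=day 6, Triage=day 5, Handover=day 4, Research=day 1, QA=day 2, Package=day 7, Plan=day 3).

No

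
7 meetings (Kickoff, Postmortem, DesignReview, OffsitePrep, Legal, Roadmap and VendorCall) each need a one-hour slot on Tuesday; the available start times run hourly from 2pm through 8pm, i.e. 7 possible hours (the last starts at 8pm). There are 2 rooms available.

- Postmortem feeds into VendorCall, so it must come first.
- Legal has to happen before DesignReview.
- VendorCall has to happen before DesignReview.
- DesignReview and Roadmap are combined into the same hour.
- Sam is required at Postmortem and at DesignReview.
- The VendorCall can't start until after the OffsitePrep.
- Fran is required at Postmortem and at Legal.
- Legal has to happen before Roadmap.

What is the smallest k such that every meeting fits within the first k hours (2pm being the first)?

4 hours

The precedence chain requires at least 3 distinct hours.
With at most 2 per hour and 7 meetings, at least 4 hours are needed.
4 works (last occupied hour: 5pm): for example VendorCall -> 3pm; Postmortem -> 2pm; Roadmap -> 4pm; DesignReview -> 4pm; Kickoff -> 5pm; OffsitePrep -> 2pm; Legal -> 3pm.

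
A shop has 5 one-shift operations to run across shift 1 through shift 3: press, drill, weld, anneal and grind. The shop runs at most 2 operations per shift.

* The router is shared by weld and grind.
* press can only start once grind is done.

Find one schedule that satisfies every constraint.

grind in shift 1, weld in shift 2, drill in shift 1, anneal in shift 3, press in shift 2

Checking: grind(shift 1) before press(shift 2); weld(shift 2) != grind(shift 1); max 2 per shift (cap 2).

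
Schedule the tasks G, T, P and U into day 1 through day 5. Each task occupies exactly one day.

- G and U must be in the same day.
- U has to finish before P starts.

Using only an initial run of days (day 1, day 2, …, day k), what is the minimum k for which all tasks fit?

The precedence chain requires at least 2 distinct days.
2 works (last occupied day: day 2): for example P in day 2; U in day 1; G in day 1; T in day 1.

2 days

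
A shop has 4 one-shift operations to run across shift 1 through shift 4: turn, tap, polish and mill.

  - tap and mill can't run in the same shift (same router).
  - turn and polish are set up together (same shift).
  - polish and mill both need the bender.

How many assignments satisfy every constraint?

Splitting on turn: it can be shift 1 (9), shift 2 (9), shift 3 (9), shift 4 (9). Listing each branch's schedules as (tap, polish, mill) by shift number:
turn=shift 1: (1,1,2) (1,1,3) (1,1,4) (2,1,3) (2,1,4) (3,1,2) (3,1,4) (4,1,2) (4,1,3) — 9.
turn=shift 2: (1,2,3) (1,2,4) (2,2,1) (2,2,3) (2,2,4) (3,2,1) (3,2,4) (4,2,1) (4,2,3) — 9.
turn=shift 3: (1,3,2) (1,3,4) (2,3,1) (2,3,4) (3,3,1) (3,3,2) (3,3,4) (4,3,1) (4,3,2) — 9.
turn=shift 4: (1,4,2) (1,4,3) (2,4,1) (2,4,3) (3,4,1) (3,4,2) (4,4,1) (4,4,2) (4,4,3) — 9.
Summing: 9 + 9 + 9 + 9 = 36.

36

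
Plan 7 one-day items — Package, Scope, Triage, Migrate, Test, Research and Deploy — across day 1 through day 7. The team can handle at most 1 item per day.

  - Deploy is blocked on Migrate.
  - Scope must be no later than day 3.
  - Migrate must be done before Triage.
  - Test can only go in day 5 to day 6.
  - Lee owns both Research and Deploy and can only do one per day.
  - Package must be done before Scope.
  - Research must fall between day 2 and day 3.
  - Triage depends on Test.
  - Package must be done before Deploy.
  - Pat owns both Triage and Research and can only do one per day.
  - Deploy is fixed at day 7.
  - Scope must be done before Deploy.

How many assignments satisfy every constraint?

Enumerating: Research in day 2; Scope in day 3; Deploy in day 7; Migrate in day 4; Triage in day 6; Package in day 1; Test in day 5 | Test -> day 5; Deploy -> day 7; Migrate -> day 4; Research -> day 3; Scope -> day 2; Triage -> day 6; Package -> day 1.

2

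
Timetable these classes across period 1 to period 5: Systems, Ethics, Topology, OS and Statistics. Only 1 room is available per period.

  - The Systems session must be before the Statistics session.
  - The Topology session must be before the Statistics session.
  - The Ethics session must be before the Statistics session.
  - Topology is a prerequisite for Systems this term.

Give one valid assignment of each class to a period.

OS=period 5, Statistics=period 4, Topology=period 1, Systems=period 2, Ethics=period 3

Checking: Systems(period 2) before Statistics(period 4); Topology(period 1) before Statistics(period 4); Topology(period 1) before Systems(period 2); Ethics(period 3) before Statistics(period 4); max 1 per period (cap 1).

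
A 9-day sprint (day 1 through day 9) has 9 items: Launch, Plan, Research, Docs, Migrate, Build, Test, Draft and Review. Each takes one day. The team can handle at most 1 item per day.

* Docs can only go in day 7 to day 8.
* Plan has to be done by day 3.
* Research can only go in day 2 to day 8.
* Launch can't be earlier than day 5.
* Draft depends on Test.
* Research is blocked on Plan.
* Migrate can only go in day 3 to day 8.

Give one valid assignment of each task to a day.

Docs -> day 7, Plan -> day 1, Draft -> day 6, Migrate -> day 3, Research -> day 2, Build -> day 8, Test -> day 4, Review -> day 9, Launch -> day 5

Checking: Test(day 4) before Draft(day 6); Plan(day 1) before Research(day 2); Migrate=day 3 in [day 3,day 8]; Docs=day 7 in [day 7,day 8]; Launch=day 5 in [day 5,day 9]; Research=day 2 in [day 2,day 8]; Plan=day 1 in [day 1,day 3]; max 1 per day (cap 1).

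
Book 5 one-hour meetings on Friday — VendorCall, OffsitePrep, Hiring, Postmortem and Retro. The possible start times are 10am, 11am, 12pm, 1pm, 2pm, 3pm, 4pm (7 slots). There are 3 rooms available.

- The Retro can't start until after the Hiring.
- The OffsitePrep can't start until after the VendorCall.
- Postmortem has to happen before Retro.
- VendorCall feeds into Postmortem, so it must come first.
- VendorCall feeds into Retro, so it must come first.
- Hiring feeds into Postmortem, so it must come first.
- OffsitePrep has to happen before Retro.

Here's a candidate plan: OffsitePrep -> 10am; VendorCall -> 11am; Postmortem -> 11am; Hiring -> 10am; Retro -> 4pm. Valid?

VendorCall feeds into Retro, so it must come first — holds.
VendorCall feeds into Postmortem, so it must come first — violated.
The OffsitePrep can't start until after the VendorCall — violated.
OffsitePrep has to happen before Retro — holds.
The Retro can't start until after the Hiring — holds.
There are 3 rooms available — holds.
Postmortem has to happen before Retro — holds.
Hiring feeds into Postmortem, so it must come first — holds.

No — it violates: The OffsitePrep can't start until after the VendorCall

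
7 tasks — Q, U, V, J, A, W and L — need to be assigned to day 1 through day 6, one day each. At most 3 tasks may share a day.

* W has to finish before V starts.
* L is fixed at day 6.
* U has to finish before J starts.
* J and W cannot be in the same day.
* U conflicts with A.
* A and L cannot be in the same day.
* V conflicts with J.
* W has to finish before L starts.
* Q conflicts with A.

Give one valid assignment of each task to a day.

L in day 6; A in day 2; J in day 3; U in day 1; V in day 2; Q in day 1; W in day 1

Checking: W(day 1) before V(day 2); U(day 1) before J(day 3); W(day 1) before L(day 6); A(day 2) != L(day 6); U(day 1) != A(day 2); J(day 3) != W(day 1); Q(day 1) != A(day 2); V(day 2) != J(day 3); L=day 6 in [day 6,day 6]; max 3 per day (cap 3).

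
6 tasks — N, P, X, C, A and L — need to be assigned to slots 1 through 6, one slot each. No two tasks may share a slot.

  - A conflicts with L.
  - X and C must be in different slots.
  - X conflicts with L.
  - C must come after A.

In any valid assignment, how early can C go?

2

Precedence pushes C to at least 2.
C at 2 is achievable: L in 6, C in 2, X in 5, N in 3, A in 1, P in 4.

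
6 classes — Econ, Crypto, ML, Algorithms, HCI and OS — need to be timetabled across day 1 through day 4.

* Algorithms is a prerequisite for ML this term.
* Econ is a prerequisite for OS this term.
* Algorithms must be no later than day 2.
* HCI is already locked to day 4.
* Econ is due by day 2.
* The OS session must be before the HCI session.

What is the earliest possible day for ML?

Precedence pushes ML to at least day 2.
ML at day 2 is achievable: ML=day 2, OS=day 2, Algorithms=day 1, Econ=day 1, HCI=day 4, Crypto=day 1.

day 2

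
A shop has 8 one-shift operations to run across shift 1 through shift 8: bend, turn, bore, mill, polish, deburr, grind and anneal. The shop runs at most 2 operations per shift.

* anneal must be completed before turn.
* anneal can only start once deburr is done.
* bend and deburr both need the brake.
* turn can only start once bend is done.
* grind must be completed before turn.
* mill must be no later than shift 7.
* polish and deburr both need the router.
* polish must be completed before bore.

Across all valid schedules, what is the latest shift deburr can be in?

Downstream work caps deburr at shift 6.
deburr at shift 6 is achievable: polish=shift 2, grind=shift 2, bore=shift 3, anneal=shift 7, mill=shift 1, bend=shift 1, deburr=shift 6, turn=shift 8.

shift 6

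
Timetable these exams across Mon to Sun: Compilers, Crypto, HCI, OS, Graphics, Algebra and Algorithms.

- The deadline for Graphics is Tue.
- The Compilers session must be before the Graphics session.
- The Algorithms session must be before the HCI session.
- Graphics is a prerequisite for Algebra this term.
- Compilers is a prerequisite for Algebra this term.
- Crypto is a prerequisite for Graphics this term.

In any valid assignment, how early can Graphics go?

Precedence pushes Graphics to at least Tue; Graphics's own window allows nothing later than Tue.
Graphics at Tue is achievable: Compilers -> Mon; HCI -> Tue; Crypto -> Mon; Algorithms -> Mon; Algebra -> Wed; OS -> Mon; Graphics -> Tue.

Tue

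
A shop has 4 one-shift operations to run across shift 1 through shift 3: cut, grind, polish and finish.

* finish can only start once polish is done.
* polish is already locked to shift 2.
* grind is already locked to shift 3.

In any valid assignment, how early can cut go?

shift 1

cut at shift 1 is achievable: polish=shift 2, grind=shift 3, cut=shift 1, finish=shift 3.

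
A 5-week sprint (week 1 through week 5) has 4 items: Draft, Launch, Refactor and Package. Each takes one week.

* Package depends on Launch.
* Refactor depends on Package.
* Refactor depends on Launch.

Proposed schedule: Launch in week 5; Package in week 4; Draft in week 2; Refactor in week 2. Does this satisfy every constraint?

Refactor depends on Launch — violated.
Refactor depends on Package — violated.
Package depends on Launch — violated.

Invalid. Refactor depends on Launch.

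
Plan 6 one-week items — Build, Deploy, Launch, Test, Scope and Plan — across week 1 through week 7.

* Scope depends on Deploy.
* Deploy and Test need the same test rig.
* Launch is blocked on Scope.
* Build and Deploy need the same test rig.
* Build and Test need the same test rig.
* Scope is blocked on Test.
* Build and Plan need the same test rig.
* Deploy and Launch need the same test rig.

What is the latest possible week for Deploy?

Downstream work caps Deploy at week 5.
Deploy at week 5 is achievable: Test in week 1, Launch in week 7, Build in week 2, Deploy in week 5, Scope in week 6, Plan in week 1.

week 5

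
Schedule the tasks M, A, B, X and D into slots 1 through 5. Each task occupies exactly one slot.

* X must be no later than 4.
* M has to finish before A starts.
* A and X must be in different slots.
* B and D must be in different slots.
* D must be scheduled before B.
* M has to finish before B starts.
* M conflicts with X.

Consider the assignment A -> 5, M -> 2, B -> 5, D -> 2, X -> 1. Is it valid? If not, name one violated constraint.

Yes, all constraints hold

A and X must be in different slots — holds.
M conflicts with X — holds.
X must be no later than 4 — holds.
M has to finish before B starts — holds.
D must be scheduled before B — holds.
B and D must be in different slots — holds.
M has to finish before A starts — holds.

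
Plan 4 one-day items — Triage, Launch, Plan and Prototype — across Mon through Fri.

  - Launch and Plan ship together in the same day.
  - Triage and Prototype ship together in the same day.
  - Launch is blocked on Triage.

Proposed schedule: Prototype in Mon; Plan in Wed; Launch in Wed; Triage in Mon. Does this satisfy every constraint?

Launch is blocked on Triage — holds.
Launch and Plan ship together in the same day — holds.
Triage and Prototype ship together in the same day — holds.

Yes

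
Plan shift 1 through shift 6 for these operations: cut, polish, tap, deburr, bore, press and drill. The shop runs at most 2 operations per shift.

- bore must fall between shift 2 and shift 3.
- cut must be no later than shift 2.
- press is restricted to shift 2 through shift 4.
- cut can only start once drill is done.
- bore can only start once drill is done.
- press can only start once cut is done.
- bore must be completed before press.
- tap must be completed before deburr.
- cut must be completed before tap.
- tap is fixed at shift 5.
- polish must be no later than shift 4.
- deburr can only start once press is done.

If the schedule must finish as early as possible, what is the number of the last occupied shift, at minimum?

shift 6

The precedence chain requires at least 4 distinct shifts.
With at most 2 per shift and 7 operations, at least 4 shifts are needed.
Propagating the time windows through the other constraints, deburr can't land before shift 6, so the schedule must run through at least shift 6.
6 works (last occupied shift: shift 6): for example polish -> shift 1, tap -> shift 5, bore -> shift 2, drill -> shift 1, cut -> shift 2, press -> shift 3, deburr -> shift 6.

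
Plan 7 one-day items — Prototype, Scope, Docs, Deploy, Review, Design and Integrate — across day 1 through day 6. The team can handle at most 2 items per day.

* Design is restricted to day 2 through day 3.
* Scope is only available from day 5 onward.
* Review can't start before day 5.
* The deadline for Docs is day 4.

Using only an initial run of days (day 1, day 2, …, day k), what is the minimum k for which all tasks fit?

With at most 2 per day and 7 tasks, at least 4 days are needed.
Scope can't be placed before day 5, so the schedule must run through at least day 5.
5 works (last occupied day: day 5): for example Deploy in day 2; Design in day 2; Integrate in day 3; Prototype in day 1; Scope in day 5; Docs in day 1; Review in day 5.

5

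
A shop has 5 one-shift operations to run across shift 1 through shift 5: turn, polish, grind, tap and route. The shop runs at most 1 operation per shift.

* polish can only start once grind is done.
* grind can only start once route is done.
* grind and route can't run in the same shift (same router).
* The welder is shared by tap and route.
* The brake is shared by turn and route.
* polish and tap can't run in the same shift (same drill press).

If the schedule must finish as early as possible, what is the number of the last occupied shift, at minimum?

5

The precedence chain requires at least 3 distinct shifts.
With at most 1 per shift and 5 operations, at least 5 shifts are needed.
5 works (last occupied shift: shift 5): for example polish in shift 3, route in shift 1, turn in shift 4, tap in shift 5, grind in shift 2.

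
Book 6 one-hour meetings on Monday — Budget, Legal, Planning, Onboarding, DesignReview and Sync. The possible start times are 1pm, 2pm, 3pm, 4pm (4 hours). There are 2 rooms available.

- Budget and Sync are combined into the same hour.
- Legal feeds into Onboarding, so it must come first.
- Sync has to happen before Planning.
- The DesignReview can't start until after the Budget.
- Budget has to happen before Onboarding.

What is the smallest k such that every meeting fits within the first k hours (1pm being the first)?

3 hours

The precedence chain requires at least 2 distinct hours.
With at most 2 per hour and 6 meetings, at least 3 hours are needed.
3 works (last occupied hour: 3pm): for example Legal in 2pm, Onboarding in 3pm, Sync in 1pm, DesignReview in 3pm, Planning in 2pm, Budget in 1pm.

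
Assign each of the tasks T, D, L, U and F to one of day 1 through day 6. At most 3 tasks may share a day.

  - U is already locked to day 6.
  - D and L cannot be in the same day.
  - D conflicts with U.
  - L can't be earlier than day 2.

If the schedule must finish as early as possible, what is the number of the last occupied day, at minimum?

With at most 3 per day and 5 tasks, at least 2 days are needed.
U can't be placed before day 6, so the schedule must run through at least day 6.
6 works (last occupied day: day 6): for example L in day 2; F in day 1; D in day 1; U in day 6; T in day 1.

6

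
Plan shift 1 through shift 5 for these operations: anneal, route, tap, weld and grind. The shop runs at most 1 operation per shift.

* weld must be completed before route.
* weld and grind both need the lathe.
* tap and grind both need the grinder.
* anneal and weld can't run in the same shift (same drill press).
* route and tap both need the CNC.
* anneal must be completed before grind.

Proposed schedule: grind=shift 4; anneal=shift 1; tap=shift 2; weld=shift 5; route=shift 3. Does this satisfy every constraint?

The shop runs at most 1 operation per shift — holds.
weld must be completed before route — violated.
weld and grind both need the lathe — holds.
route and tap both need the CNC — holds.
anneal must be completed before grind — holds.
anneal and weld can't run in the same shift (same drill press) — holds.
tap and grind both need the grinder — holds.

Invalid. weld must be completed before route.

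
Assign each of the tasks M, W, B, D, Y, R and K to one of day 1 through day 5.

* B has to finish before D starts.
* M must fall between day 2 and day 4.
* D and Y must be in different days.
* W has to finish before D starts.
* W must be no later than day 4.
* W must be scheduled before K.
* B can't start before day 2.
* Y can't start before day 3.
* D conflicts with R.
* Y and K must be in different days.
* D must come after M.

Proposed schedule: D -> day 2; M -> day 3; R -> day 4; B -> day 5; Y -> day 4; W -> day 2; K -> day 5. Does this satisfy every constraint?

B can't start before day 2 — holds.
Y can't start before day 3 — holds.
Y and K must be in different days — holds.
D and Y must be in different days — holds.
M must fall between day 2 and day 4 — holds.
W has to finish before D starts — violated.
B has to finish before D starts — violated.
D must come after M — violated.
D conflicts with R — holds.
W must be no later than day 4 — holds.
W must be scheduled before K — holds.

No — it violates: B has to finish before D starts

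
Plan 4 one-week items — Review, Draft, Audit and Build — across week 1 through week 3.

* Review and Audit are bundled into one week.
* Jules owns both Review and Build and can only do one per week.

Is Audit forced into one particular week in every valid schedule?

Audit can be week 1 (e.g. Review in week 1; Draft in week 1; Build in week 2; Audit in week 1) or week 2 (e.g. Build -> week 1; Audit -> week 2; Draft -> week 1; Review -> week 2).

No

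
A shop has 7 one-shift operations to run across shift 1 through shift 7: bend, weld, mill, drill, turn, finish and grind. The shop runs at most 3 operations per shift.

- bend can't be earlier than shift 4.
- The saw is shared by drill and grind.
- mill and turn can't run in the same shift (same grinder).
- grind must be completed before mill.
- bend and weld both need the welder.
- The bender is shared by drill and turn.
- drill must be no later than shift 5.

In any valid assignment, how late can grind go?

shift 6

Downstream work caps grind at shift 6.
grind at shift 6 is achievable: turn -> shift 2, drill -> shift 1, bend -> shift 4, mill -> shift 7, finish -> shift 1, weld -> shift 1, grind -> shift 6.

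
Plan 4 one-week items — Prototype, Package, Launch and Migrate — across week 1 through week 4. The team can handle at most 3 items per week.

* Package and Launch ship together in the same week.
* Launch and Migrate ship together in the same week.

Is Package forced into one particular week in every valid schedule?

Package can be week 1 (e.g. Migrate=week 1; Launch=week 1; Package=week 1; Prototype=week 2) or week 2 (e.g. Migrate -> week 2; Package -> week 2; Launch -> week 2; Prototype -> week 1).

No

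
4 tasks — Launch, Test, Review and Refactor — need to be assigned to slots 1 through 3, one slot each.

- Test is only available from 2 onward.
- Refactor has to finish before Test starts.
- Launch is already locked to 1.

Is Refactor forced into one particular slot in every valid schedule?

Refactor can be 1 (e.g. Launch -> 1; Review -> 1; Test -> 2; Refactor -> 1) or 2 (e.g. Launch in 1; Refactor in 2; Test in 3; Review in 1).

No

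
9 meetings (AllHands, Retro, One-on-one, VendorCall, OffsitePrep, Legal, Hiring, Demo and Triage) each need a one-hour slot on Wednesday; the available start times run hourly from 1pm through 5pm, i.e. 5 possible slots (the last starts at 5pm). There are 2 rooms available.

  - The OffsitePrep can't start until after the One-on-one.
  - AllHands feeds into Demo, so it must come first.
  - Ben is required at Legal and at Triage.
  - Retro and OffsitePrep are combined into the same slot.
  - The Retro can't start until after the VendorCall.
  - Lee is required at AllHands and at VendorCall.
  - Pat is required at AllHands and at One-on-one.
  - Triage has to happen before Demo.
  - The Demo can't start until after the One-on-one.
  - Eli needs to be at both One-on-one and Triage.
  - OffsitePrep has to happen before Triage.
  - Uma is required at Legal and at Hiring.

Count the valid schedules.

38

Splitting on AllHands: it can be 1pm (4), 2pm (4), 3pm (8), 4pm (22). Listing each branch's schedules as (Retro, One-on-one, VendorCall, OffsitePrep, Legal, Hiring, Demo, Triage):
AllHands=1pm: (3pm,2pm,2pm,3pm,1pm,4pm,5pm,4pm) (3pm,2pm,2pm,3pm,1pm,5pm,5pm,4pm) (3pm,2pm,2pm,3pm,5pm,1pm,5pm,4pm) (3pm,2pm,2pm,3pm,5pm,4pm,5pm,4pm) — 4.
AllHands=2pm: (3pm,1pm,1pm,3pm,2pm,4pm,5pm,4pm) (3pm,1pm,1pm,3pm,2pm,5pm,5pm,4pm) (3pm,1pm,1pm,3pm,5pm,2pm,5pm,4pm) (3pm,1pm,1pm,3pm,5pm,4pm,5pm,4pm) — 4.
AllHands=3pm: (2pm,1pm,1pm,2pm,3pm,4pm,5pm,4pm) (2pm,1pm,1pm,2pm,3pm,5pm,5pm,4pm) (2pm,1pm,1pm,2pm,4pm,5pm,4pm,3pm) (2pm,1pm,1pm,2pm,4pm,5pm,5pm,3pm) (2pm,1pm,1pm,2pm,5pm,3pm,5pm,4pm) (2pm,1pm,1pm,2pm,5pm,4pm,4pm,3pm) (2pm,1pm,1pm,2pm,5pm,4pm,5pm,3pm) (2pm,1pm,1pm,2pm,5pm,4pm,5pm,4pm) — 8.
AllHands=4pm: (2pm,1pm,1pm,2pm,3pm,5pm,5pm,4pm) (2pm,1pm,1pm,2pm,4pm,3pm,5pm,3pm) (2pm,1pm,1pm,2pm,4pm,5pm,5pm,3pm) (2pm,1pm,1pm,2pm,5pm,3pm,5pm,3pm) (2pm,1pm,1pm,2pm,5pm,3pm,5pm,4pm) (2pm,1pm,1pm,2pm,5pm,4pm,5pm,3pm) (3pm,1pm,1pm,3pm,2pm,5pm,5pm,4pm) (3pm,1pm,1pm,3pm,5pm,2pm,5pm,4pm) (3pm,1pm,2pm,3pm,1pm,2pm,5pm,4pm) (3pm,1pm,2pm,3pm,1pm,5pm,5pm,4pm) (3pm,1pm,2pm,3pm,2pm,1pm,5pm,4pm) (3pm,1pm,2pm,3pm,2pm,5pm,5pm,4pm) (3pm,1pm,2pm,3pm,5pm,1pm,5pm,4pm) (3pm,1pm,2pm,3pm,5pm,2pm,5pm,4pm) (3pm,2pm,1pm,3pm,1pm,2pm,5pm,4pm) (3pm,2pm,1pm,3pm,1pm,5pm,5pm,4pm) (3pm,2pm,1pm,3pm,2pm,1pm,5pm,4pm) (3pm,2pm,1pm,3pm,2pm,5pm,5pm,4pm) (3pm,2pm,1pm,3pm,5pm,1pm,5pm,4pm) (3pm,2pm,1pm,3pm,5pm,2pm,5pm,4pm) (3pm,2pm,2pm,3pm,1pm,5pm,5pm,4pm) (3pm,2pm,2pm,3pm,5pm,1pm,5pm,4pm) — 22.
Summing: 4 + 4 + 8 + 22 = 38.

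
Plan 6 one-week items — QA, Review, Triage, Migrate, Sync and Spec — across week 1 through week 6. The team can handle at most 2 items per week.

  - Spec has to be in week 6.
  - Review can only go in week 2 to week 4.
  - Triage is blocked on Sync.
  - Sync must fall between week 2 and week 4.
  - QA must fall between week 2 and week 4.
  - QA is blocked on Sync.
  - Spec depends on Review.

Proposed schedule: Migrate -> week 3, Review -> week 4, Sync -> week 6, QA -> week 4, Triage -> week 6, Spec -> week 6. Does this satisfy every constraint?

No — it violates: Sync must fall between week 2 and week 4

QA is blocked on Sync — violated.
Spec depends on Review — holds.
Sync must fall between week 2 and week 4 — violated.
QA must fall between week 2 and week 4 — holds.
Review can only go in week 2 to week 4 — holds.
Spec has to be in week 6 — holds.
Triage is blocked on Sync — violated.
The team can handle at most 2 items per week — violated.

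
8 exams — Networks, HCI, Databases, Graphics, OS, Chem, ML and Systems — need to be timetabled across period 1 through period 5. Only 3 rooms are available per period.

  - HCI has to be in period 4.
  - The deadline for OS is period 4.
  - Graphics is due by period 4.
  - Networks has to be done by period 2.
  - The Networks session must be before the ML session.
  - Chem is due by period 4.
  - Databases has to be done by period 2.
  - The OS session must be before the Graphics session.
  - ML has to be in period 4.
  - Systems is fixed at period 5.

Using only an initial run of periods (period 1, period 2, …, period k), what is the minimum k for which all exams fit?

5 periods

The precedence chain requires at least 2 distinct periods.
With at most 3 per period and 8 exams, at least 3 periods are needed.
Systems can't be placed before period 5, so the schedule must run through at least period 5.
5 works (last occupied period: period 5): for example Databases=period 1, OS=period 1, HCI=period 4, Chem=period 2, Networks=period 1, ML=period 4, Systems=period 5, Graphics=period 2.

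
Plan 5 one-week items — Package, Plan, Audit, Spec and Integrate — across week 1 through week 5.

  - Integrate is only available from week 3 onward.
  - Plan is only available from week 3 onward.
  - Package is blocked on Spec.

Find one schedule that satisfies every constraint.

Integrate in week 3; Plan in week 3; Audit in week 1; Package in week 2; Spec in week 1

Checking: Spec(week 1) before Package(week 2); Integrate=week 3 in [week 3,week 5]; Plan=week 3 in [week 3,week 5].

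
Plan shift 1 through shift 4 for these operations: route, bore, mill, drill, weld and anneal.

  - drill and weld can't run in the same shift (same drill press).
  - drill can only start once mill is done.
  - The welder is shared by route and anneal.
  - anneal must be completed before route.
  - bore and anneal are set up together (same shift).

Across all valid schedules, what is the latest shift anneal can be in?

shift 3

Downstream work caps anneal at shift 3.
anneal at shift 3 is achievable: anneal in shift 3, drill in shift 2, mill in shift 1, bore in shift 3, weld in shift 1, route in shift 4.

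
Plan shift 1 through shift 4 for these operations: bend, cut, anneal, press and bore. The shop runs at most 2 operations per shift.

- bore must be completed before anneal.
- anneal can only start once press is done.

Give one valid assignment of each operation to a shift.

cut in shift 3, bend in shift 2, bore in shift 1, anneal in shift 2, press in shift 1

Checking: bore(shift 1) before anneal(shift 2); press(shift 1) before anneal(shift 2); max 2 per shift (cap 2).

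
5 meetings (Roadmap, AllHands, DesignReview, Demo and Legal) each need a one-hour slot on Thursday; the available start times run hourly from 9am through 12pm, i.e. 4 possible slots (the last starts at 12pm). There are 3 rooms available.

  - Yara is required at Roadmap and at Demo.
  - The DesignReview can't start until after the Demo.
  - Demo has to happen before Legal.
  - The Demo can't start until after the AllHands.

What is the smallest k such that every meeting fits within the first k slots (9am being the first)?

The precedence chain requires at least 3 distinct slots.
With at most 3 per slot and 5 meetings, at least 2 slots are needed.
3 works (last occupied slot: 11am): for example AllHands=9am; DesignReview=11am; Legal=11am; Demo=10am; Roadmap=9am.

3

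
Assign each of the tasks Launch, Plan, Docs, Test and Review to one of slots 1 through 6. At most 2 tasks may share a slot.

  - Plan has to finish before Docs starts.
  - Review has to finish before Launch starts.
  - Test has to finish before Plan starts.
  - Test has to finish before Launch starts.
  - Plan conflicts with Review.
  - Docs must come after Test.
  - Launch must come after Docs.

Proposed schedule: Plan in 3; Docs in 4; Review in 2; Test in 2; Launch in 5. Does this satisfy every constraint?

Test has to finish before Plan starts — holds.
Plan has to finish before Docs starts — holds.
Plan conflicts with Review — holds.
Test has to finish before Launch starts — holds.
Docs must come after Test — holds.
Review has to finish before Launch starts — holds.
Launch must come after Docs — holds.
At most 2 tasks may share a slot — holds.

Yes, all constraints hold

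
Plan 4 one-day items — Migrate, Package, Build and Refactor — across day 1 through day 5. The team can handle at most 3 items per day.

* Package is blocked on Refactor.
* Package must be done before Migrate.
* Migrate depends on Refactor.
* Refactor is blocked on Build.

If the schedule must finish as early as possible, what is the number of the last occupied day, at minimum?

The precedence chain requires at least 4 distinct days.
With at most 3 per day and 4 work items, at least 2 days are needed.
4 works (last occupied day: day 4): for example Migrate=day 4; Package=day 3; Build=day 1; Refactor=day 2.

4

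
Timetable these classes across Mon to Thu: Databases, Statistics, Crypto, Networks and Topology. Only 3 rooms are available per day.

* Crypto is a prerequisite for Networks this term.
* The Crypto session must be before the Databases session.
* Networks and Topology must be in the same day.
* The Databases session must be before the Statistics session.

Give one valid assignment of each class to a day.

Databases=Tue, Topology=Tue, Crypto=Mon, Networks=Tue, Statistics=Wed

Checking: Crypto(Mon) before Databases(Tue); Databases(Tue) before Statistics(Wed); Crypto(Mon) before Networks(Tue); Networks = Topology = Tue; max 3 per day (cap 3).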